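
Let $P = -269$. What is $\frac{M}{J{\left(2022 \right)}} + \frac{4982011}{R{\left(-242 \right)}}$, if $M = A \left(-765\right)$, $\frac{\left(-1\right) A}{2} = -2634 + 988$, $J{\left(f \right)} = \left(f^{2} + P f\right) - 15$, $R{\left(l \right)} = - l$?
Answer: $\frac{115414265517}{5606414} \approx 20586.0$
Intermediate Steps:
$J{\left(f \right)} = -15 + f^{2} - 269 f$ ($J{\left(f \right)} = \left(f^{2} - 269 f\right) - 15 = -15 + f^{2} - 269 f$)
$A = 3292$ ($A = - 2 \left(-2634 + 988\right) = \left(-2\right) \left(-1646\right) = 3292$)
$M = -2518380$ ($M = 3292 \left(-765\right) = -2518380$)
$\frac{M}{J{\left(2022 \right)}} + \frac{4982011}{R{\left(-242 \right)}} = - \frac{2518380}{-15 + 2022^{2} - 543918} + \frac{4982011}{\left(-1\right) \left(-242\right)} = - \frac{2518380}{-15 + 4088484 - 543918} + \frac{4982011}{242} = - \frac{2518380}{3544551} + 4982011 \cdot \frac{1}{242} = \left(-2518380\right) \frac{1}{3544551} + \frac{4982011}{242} = - \frac{16460}{23167} + \frac{4982011}{242} = \frac{115414265517}{5606414}$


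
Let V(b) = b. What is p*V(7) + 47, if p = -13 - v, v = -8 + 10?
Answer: -58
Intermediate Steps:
v = 2
p = -15 (p = -13 - 1*2 = -13 - 2 = -15)
p*V(7) + 47 = -15*7 + 47 = -105 + 47 = -58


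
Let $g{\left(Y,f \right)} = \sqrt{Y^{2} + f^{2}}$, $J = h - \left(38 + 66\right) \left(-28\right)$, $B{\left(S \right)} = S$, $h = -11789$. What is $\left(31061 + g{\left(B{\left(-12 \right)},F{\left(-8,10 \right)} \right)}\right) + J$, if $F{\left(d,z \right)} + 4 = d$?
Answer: $22184 + 12 \sqrt{2} \approx 22201.0$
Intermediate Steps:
$F{\left(d,z \right)} = -4 + d$
$J = -8877$ ($J = -11789 - \left(38 + 66\right) \left(-28\right) = -11789 - 104 \left(-28\right) = -11789 - -2912 = -11789 + 2912 = -8877$)
$\left(31061 + g{\left(B{\left(-12 \right)},F{\left(-8,10 \right)} \right)}\right) + J = \left(31061 + \sqrt{\left(-12\right)^{2} + \left(-4 - 8\right)^{2}}\right) - 8877 = \left(31061 + \sqrt{144 + \left(-12\right)^{2}}\right) - 8877 = \left(31061 + \sqrt{144 + 144}\right) - 8877 = \left(31061 + \sqrt{288}\right) - 8877 = \left(31061 + 12 \sqrt{2}\right) - 8877 = 22184 + 12 \sqrt{2}$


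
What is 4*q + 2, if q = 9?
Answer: 38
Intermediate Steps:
4*q + 2 = 4*9 + 2 = 36 + 2 = 38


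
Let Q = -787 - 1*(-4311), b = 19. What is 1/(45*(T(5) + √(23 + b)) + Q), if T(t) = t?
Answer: 3749/13969951 - 45*√42/13969951 ≈ 0.00024749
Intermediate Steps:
Q = 3524 (Q = -787 + 4311 = 3524)
1/(45*(T(5) + √(23 + b)) + Q) = 1/(45*(5 + √(23 + 19)) + 3524) = 1/(45*(5 + √42) + 3524) = 1/((225 + 45*√42) + 3524) = 1/(3749 + 45*√42)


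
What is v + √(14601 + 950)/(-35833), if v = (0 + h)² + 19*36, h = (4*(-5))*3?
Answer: 4284 - √15551/35833 ≈ 4284.0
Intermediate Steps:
h = -60 (h = -20*3 = -60)
v = 4284 (v = (0 - 60)² + 19*36 = (-60)² + 684 = 3600 + 684 = 4284)
v + √(14601 + 950)/(-35833) = 4284 + √(14601 + 950)/(-35833) = 4284 + √15551*(-1/35833) = 4284 - √15551/35833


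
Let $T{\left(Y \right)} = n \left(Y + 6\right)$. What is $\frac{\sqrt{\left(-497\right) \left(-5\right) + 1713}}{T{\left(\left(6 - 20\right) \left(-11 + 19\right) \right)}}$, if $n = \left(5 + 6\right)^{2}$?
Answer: $- \frac{\sqrt{4198}}{12826} \approx -0.0050516$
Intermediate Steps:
$n = 121$ ($n = 11^{2} = 121$)
$T{\left(Y \right)} = 726 + 121 Y$ ($T{\left(Y \right)} = 121 \left(Y + 6\right) = 121 \left(6 + Y\right) = 726 + 121 Y$)
$\frac{\sqrt{\left(-497\right) \left(-5\right) + 1713}}{T{\left(\left(6 - 20\right) \left(-11 + 19\right) \right)}} = \frac{\sqrt{\left(-497\right) \left(-5\right) + 1713}}{726 + 121 \left(6 - 20\right) \left(-11 + 19\right)} = \frac{\sqrt{2485 + 1713}}{726 + 121 \left(\left(-14\right) 8\right)} = \frac{\sqrt{4198}}{726 + 121 \left(-112\right)} = \frac{\sqrt{4198}}{726 - 13552} = \frac{\sqrt{4198}}{-12826} = \sqrt{4198} \left(- \frac{1}{12826}\right) = - \frac{\sqrt{4198}}{12826}$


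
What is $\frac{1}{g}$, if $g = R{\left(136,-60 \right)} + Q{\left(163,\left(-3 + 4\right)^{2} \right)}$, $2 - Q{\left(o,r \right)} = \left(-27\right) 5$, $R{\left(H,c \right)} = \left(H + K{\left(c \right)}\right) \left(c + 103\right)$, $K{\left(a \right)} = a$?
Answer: $\frac{1}{3405} \approx 0.00029369$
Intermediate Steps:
$R{\left(H,c \right)} = \left(103 + c\right) \left(H + c\right)$ ($R{\left(H,c \right)} = \left(H + c\right) \left(c + 103\right) = \left(H + c\right) \left(103 + c\right) = \left(103 + c\right) \left(H + c\right)$)
$Q{\left(o,r \right)} = 137$ ($Q{\left(o,r \right)} = 2 - \left(-27\right) 5 = 2 - -135 = 2 + 135 = 137$)
$g = 3405$ ($g = \left(\left(-60\right)^{2} + 103 \cdot 136 + 103 \left(-60\right) + 136 \left(-60\right)\right) + 137 = \left(3600 + 14008 - 6180 - 8160\right) + 137 = 3268 + 137 = 3405$)
$\frac{1}{g} = \frac{1}{3405}$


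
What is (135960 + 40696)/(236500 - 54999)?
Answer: 176656/181501 ≈ 0.97331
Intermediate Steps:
(135960 + 40696)/(236500 - 54999) = 176656/181501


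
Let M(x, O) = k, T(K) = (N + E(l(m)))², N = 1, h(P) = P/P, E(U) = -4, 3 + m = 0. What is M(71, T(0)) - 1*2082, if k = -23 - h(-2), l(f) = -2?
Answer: -2106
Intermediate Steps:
m = -3 (m = -3 + 0 = -3)
h(P) = 1
k = -24 (k = -23 - 1*1 = -23 - 1 = -24)
T(K) = 9 (T(K) = (1 - 4)² = (-3)² = 9)
M(x, O) = -24
M(71, T(0)) - 1*2082 = -24 - 1*2082 = -24 - 2082 = -2106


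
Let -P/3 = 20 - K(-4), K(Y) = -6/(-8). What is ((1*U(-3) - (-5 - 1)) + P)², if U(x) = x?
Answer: 47961/16 ≈ 2997.6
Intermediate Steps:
K(Y) = ¾ (K(Y) = -6*(-⅛) = ¾)
P = -231/4 (P = -3*(20 - 1*¾) = -3*(20 - ¾) = -3*77/4 = -231/4 ≈ -57.750)
((1*U(-3) - (-5 - 1)) + P)² = ((1*(-3) - (-5 - 1)) - 231/4)² = ((-3 - 1*(-6)) - 231/4)² = ((-3 + 6) - 231/4)² = (3 - 231/4)² = (-219/4)² = 47961/16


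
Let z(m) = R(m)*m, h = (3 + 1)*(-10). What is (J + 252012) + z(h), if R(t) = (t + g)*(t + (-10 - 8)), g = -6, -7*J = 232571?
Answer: 784473/7 ≈ 1.1207e+5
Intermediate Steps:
J = -232571/7 (J = -⅐*232571 = -232571/7 ≈ -33224.)
h = -40 (h = 4*(-10) = -40)
R(t) = (-18 + t)*(-6 + t) (R(t) = (t - 6)*(t + (-10 - 8)) = (-6 + t)*(t - 18) = (-6 + t)*(-18 + t) = (-18 + t)*(-6 + t))
z(m) = m*(108 + m² - 24*m) (z(m) = (108 + m² - 24*m)*m = m*(108 + m² - 24*m))
(J + 252012) + z(h) = (-232571/7 + 252012) - 40*(108 + (-40)² - 24*(-40)) = 1531513/7 - 40*(108 + 1600 + 960) = 1531513/7 - 40*2668 = 1531513/7 - 106720 = 784473/7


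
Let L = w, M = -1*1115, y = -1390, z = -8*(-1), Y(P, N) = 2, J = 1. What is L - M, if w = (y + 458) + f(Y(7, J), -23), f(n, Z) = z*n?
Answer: 199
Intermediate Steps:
z = 8
f(n, Z) = 8*n
w = -916 (w = (-1390 + 458) + 8*2 = -932 + 16 = -916)
M = -1115
L = -916
L - M = -916 - 1*(-1115) = -916 + 1115 = 199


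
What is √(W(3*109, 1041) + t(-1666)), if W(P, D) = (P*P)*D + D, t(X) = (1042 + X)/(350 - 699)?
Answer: 3*√1506463618434/349 ≈ 10551.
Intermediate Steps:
t(X) = -1042/349 - X/349 (t(X) = (1042 + X)/(-349) = (1042 + X)*(-1/349) = -1042/349 - X/349)
W(P, D) = D + D*P² (W(P, D) = P²*D + D = D*P² + D = D + D*P²)
√(W(3*109, 1041) + t(-1666)) = √(1041*(1 + (3*109)²) + (-1042/349 - 1/349*(-1666))) = √(1041*(1 + 327²) + (-1042/349 + 1666/349)) = √(1041*(1 + 106929) + 624/349) = √(1041*106930 + 624/349) = √(111314130 + 624/349) = √(38848631994/349) = 3*√1506463618434/349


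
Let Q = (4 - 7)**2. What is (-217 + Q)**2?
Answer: 43264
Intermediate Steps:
Q = 9 (Q = (-3)**2 = 9)
(-217 + Q)**2 = (-217 + 9)**2 = (-208)**2 = 43264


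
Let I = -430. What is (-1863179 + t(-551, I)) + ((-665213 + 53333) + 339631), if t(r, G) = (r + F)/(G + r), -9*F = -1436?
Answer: -18853690289/8829 ≈ -2.1354e+6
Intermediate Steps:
F = 1436/9 (F = -⅑*(-1436) = 1436/9 ≈ 159.56)
t(r, G) = (1436/9 + r)/(G + r) (t(r, G) = (r + 1436/9)/(G + r) = (1436/9 + r)/(G + r))
(-1863179 + t(-551, I)) + ((-665213 + 53333) + 339631) = (-1863179 + (1436/9 - 551)/(-430 - 551)) + ((-665213 + 53333) + 339631) = (-1863179 - 3523/9/(-981)) + (-611880 + 339631) = (-1863179 - 1/981*(-3523/9)) - 272249 = (-1863179 + 3523/8829) - 272249 = -16450003868/8829 - 272249 = -18853690289/8829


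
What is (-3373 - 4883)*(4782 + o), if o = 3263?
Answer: -66419520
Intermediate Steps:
(-3373 - 4883)*(4782 + o) = (-3373 - 4883)*(4782 + 3263) = -8256*8045 = -66419520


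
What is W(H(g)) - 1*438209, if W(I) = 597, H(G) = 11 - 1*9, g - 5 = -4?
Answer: -437612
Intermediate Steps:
g = 1 (g = 5 - 4 = 1)
H(G) = 2 (H(G) = 11 - 9 = 2)
W(H(g)) - 1*438209 = 597 - 1*438209 = 597 - 438209 = -437612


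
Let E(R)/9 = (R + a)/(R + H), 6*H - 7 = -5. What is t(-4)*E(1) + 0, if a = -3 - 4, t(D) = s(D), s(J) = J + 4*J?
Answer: 810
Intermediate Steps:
H = 1/3 (H = 7/6 + (1/6)*(-5) = 7/6 - 5/6 = 1/3 ≈ 0.33333)
s(J) = 5*J
t(D) = 5*D
a = -7
E(R) = 9*(-7 + R)/(1/3 + R) (E(R) = 9*((R - 7)/(R + 1/3)) = 9*((-7 + R)/(1/3 + R)) = 9*(-7 + R)/(1/3 + R))
t(-4)*E(1) + 0 = (5*(-4))*(27*(-7 + 1)/(1 + 3*1)) + 0 = -540*(-6)/(1 + 3) + 0 = -540*(-6)/4 + 0 = -20*(-81/2) + 0 = 810 + 0 = 810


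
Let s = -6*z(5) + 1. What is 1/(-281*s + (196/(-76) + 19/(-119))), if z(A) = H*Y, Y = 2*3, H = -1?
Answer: -2261/23513809 ≈ -9.6156e-5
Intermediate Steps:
Y = 6
z(A) = -6 (z(A) = -1*6 = -6)
s = 37 (s = -6*(-6) + 1 = 36 + 1 = 37)
1/(-281*s + (196/(-76) + 19/(-119))) = 1/(-281*37 + (196/(-76) + 19/(-119))) = 1/(-10397 + (196*(-1/76) + 19*(-1/119))) = 1/(-10397 + (-49/19 - 19/119)) = 1/(-10397 - 6192/2261) = 1/(-23513809/2261) = -2261/23513809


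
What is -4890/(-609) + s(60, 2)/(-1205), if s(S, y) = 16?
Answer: 1960902/244615 ≈ 8.0163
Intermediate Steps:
-4890/(-609) + s(60, 2)/(-1205) = -4890/(-609) + 16/(-1205) = -4890*(-1/609) + 16*(-1/1205) = 1630/203 - 16/1205 = 1960902/244615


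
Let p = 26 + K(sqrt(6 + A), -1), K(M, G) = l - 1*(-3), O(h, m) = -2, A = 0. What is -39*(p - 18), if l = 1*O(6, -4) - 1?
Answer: -312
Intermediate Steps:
l = -3 (l = 1*(-2) - 1 = -2 - 1 = -3)
K(M, G) = 0 (K(M, G) = -3 - 1*(-3) = -3 + 3 = 0)
p = 26 (p = 26 + 0 = 26)
-39*(p - 18) = -39*(26 - 18) = -39*8 = -312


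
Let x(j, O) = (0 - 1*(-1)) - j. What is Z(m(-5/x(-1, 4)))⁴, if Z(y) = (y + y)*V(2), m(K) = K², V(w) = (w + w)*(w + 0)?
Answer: 100000000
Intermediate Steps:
x(j, O) = 1 - j (x(j, O) = (0 + 1) - j = 1 - j)
V(w) = 2*w² (V(w) = (2*w)*w = 2*w²)
Z(y) = 16*y (Z(y) = (y + y)*(2*2²) = (2*y)*(2*4) = (2*y)*8 = 16*y)
Z(m(-5/x(-1, 4)))⁴ = (16*(-5/(1 - 1*(-1)))²)⁴ = (16*(-5/(1 + 1))²)⁴ = (16*(-5/2)²)⁴ = (16*(25/4))⁴ = 100⁴ = 100000000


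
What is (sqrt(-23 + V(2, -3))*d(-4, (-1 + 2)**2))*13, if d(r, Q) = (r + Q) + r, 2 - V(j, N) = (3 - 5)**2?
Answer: -455*I ≈ -455.0*I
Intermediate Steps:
V(j, N) = -2 (V(j, N) = 2 - (3 - 5)**2 = 2 - 1*(-2)**2 = 2 - 1*4 = 2 - 4 = -2)
d(r, Q) = Q + 2*r (d(r, Q) = (Q + r) + r = Q + 2*r)
(sqrt(-23 + V(2, -3))*d(-4, (-1 + 2)**2))*13 = (sqrt(-23 - 2)*((-1 + 2)**2 + 2*(-4)))*13 = (sqrt(-25)*(1**2 - 8))*13 = ((5*I)*(1 - 8))*13 = ((5*I)*(-7))*13 = -35*I*13 = -455*I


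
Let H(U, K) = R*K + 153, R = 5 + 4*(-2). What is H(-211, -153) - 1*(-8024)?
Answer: 8636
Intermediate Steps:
R = -3 (R = 5 - 8 = -3)
H(U, K) = 153 - 3*K (H(U, K) = -3*K + 153 = 153 - 3*K)
H(-211, -153) - 1*(-8024) = (153 - 3*(-153)) - 1*(-8024) = (153 + 459) + 8024 = 612 + 8024 = 8636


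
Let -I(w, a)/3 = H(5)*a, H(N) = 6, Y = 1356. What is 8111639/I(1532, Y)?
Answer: -8111639/24408 ≈ -332.34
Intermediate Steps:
I(w, a) = -18*a
8111639/I(1532, Y) = 8111639/((-18*1356)) = 8111639/(-24408) = 8111639*(-1/24408) = -8111639/24408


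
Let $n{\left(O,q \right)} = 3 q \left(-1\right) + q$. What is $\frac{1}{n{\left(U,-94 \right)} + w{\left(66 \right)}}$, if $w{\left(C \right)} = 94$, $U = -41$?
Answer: $\frac{1}{282} \approx 0.0035461$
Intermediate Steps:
$n{\left(O,q \right)} = - 2 q$ ($n{\left(O,q \right)} = - 3 q + q = - 2 q$)
$\frac{1}{n{\left(U,-94 \right)} + w{\left(66 \right)}} = \frac{1}{\left(-2\right) \left(-94\right) + 94} = \frac{1}{188 + 94} = \frac{1}{282}$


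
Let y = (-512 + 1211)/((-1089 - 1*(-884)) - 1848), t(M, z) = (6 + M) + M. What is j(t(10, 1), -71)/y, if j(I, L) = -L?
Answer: -145763/699 ≈ -208.53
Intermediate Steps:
t(M, z) = 6 + 2*M
y = -699/2053 (y = 699/((-1089 + 884) - 1848) = 699/(-205 - 1848) = 699/(-2053) = 699*(-1/2053) = -699/2053 ≈ -0.34048)
j(t(10, 1), -71)/y = (-1*(-71))/(-699/2053) = 71*(-2053/699) = -145763/699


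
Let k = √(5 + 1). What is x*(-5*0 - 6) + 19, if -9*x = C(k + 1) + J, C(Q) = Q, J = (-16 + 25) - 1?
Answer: 25 + 2*√6/3 ≈ 26.633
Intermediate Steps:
k = √6 ≈ 2.4495
J = 8 (J = 9 - 1 = 8)
x = -1 - √6/9 (x = -((√6 + 1) + 8)/9 = -((1 + √6) + 8)/9 = -(9 + √6)/9 = -1 - √6/9 ≈ -1.2722)
x*(-5*0 - 6) + 19 = (-1 - √6/9)*(-5*0 - 6) + 19 = (-1 - √6/9)*(0 - 6) + 19 = (-1 - √6/9)*(-6) + 19 = (6 + 2*√6/3) + 19 = 25 + 2*√6/3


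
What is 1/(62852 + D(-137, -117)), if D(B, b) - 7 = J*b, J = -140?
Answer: 1/79239 ≈ 1.2620e-5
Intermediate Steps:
D(B, b) = 7 - 140*b
1/(62852 + D(-137, -117)) = 1/(62852 + (7 - 140*(-117))) = 1/(62852 + (7 + 16380)) = 1/(62852 + 16387) = 1/79239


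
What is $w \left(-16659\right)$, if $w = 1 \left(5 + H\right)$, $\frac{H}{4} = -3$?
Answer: $116613$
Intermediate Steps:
$H = -12$ ($H = 4 \left(-3\right) = -12$)
$w = -7$ ($w = 1 \left(5 - 12\right) = 1 \left(-7\right) = -7$)
$w \left(-16659\right) = \left(-7\right) \left(-16659\right) = 116613$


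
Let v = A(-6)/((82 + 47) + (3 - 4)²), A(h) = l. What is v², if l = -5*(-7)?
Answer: 49/676 ≈ 0.072485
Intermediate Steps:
l = 35
A(h) = 35
v = 7/26 (v = 35/((82 + 47) + (3 - 4)²) = 35/(129 + (-1)²) = 35/(129 + 1) = 35/130 = 35*(1/130) = 7/26 ≈ 0.26923)
v² = (7/26)² = 49/676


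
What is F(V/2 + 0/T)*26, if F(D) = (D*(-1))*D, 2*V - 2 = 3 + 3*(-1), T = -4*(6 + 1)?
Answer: -13/2 ≈ -6.5000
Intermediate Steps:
T = -28 (T = -4*7 = -28)
V = 1 (V = 1 + (3 + 3*(-1))/2 = 1 + (3 - 3)/2 = 1 + (½)*0 = 1 + 0 = 1)
F(D) = -D² (F(D) = (-D)*D = -D²)
F(V/2 + 0/T)*26 = -(1/2 + 0/(-28))²*26 = -(1*(½) + 0*(-1/28))²*26 = -(½ + 0)²*26 = -(½)²*26 = -1*¼*26 = -¼*26 = -13/2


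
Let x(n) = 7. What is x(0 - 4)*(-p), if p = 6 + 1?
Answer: -49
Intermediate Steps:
p = 7
x(0 - 4)*(-p) = 7*(-1*7) = 7*(-7) = -49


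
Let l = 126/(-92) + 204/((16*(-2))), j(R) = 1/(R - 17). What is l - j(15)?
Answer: -1333/184 ≈ -7.2446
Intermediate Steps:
j(R) = 1/(-17 + R)
l = -1425/184 (l = 126*(-1/92) + 204/(-32) = -63/46 + 204*(-1/32) = -63/46 - 51/8 = -1425/184 ≈ -7.7446)
l - j(15) = -1425/184 - 1/(-17 + 15) = -1425/184 - 1/(-2) = -1425/184 - 1*(-½) = -1425/184 + ½ = -1333/184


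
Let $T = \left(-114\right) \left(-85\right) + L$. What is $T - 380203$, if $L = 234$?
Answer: $-370279$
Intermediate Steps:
$T = 9924$ ($T = \left(-114\right) \left(-85\right) + 234 = 9690 + 234 = 9924$)
$T - 380203 = 9924 - 380203 = -370279$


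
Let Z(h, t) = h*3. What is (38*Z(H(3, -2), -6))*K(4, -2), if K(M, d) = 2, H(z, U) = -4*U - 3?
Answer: 1140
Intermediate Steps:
H(z, U) = -3 - 4*U
Z(h, t) = 3*h
(38*Z(H(3, -2), -6))*K(4, -2) = (38*(3*(-3 - 4*(-2))))*2 = (38*(3*(-3 + 8)))*2 = (38*(3*5))*2 = (38*15)*2 = 570*2 = 1140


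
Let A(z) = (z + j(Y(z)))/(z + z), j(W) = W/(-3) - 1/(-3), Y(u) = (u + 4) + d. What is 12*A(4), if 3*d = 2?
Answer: 13/6 ≈ 2.1667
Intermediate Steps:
d = ⅔ (d = (⅓)*2 = ⅔ ≈ 0.66667)
Y(u) = 14/3 + u (Y(u) = (u + 4) + ⅔ = (4 + u) + ⅔ = 14/3 + u)
j(W) = ⅓ - W/3 (j(W) = W*(-⅓) - 1*(-⅓) = -W/3 + ⅓ = ⅓ - W/3)
A(z) = (-11/9 + 2*z/3)/(2*z) (A(z) = (z + (⅓ - (14/3 + z)/3))/(z + z) = (z + (⅓ + (-14/9 - z/3)))/((2*z)) = (z + (-11/9 - z/3))*(1/(2*z)) = (-11/9 + 2*z/3)*(1/(2*z)) = (-11/9 + 2*z/3)/(2*z))
12*A(4) = 12*((1/18)*(-11 + 6*4)/4) = 12*((1/18)*(¼)*(-11 + 24)) = 12*((1/18)*(¼)*13) = 12*(13/72) = 13/6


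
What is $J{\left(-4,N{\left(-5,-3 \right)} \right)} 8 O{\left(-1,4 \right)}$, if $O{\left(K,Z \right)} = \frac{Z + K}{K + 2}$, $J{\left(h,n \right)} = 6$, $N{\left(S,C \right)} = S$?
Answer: $144$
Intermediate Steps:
$O{\left(K,Z \right)} = \frac{K + Z}{2 + K}$
$J{\left(-4,N{\left(-5,-3 \right)} \right)} 8 O{\left(-1,4 \right)} = 6 \cdot 8 \frac{-1 + 4}{2 - 1} = 48 \cdot 1^{-1} \cdot 3 = 48 \cdot 1 \cdot 3 = 48 \cdot 3 = 144$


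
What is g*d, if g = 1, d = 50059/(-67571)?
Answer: -50059/67571 ≈ -0.74084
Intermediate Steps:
d = -50059/67571 (d = 50059*(-1/67571) = -50059/67571 ≈ -0.74084)
g*d = 1*(-50059/67571) = -50059/67571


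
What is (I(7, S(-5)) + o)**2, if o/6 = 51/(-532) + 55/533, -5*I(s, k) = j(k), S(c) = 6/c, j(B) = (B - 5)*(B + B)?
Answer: 2700105667176681/314078145062500 ≈ 8.5969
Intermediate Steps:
j(B) = 2*B*(-5 + B) (j(B) = (-5 + B)*(2*B) = 2*B*(-5 + B))
I(s, k) = -2*k*(-5 + k)/5
o = 6231/141778 (o = 6*(51/(-532) + 55/533) = 6*(51*(-1/532) + 55*(1/533)) = 6*(-51/532 + 55/533) = 6*(2077/283556) = 6231/141778 ≈ 0.043949)
(I(7, S(-5)) + o)**2 = (2*(6/(-5))*(5 - 6/(-5))/5 + 6231/141778)**2 = (2*(6*(-1/5))*(5 - 6*(-1)/5)/5 + 6231/141778)**2 = ((2/5)*(-6/5)*(5 - 1*(-6/5)) + 6231/141778)**2 = ((2/5)*(-6/5)*(5 + 6/5) + 6231/141778)**2 = ((2/5)*(-6/5)*(31/5) + 6231/141778)**2 = (-372/125 + 6231/141778)**2 = (-51962541/17722250)**2 = 2700105667176681/314078145062500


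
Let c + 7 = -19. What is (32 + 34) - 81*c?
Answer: 2172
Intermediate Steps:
c = -26 (c = -7 - 19 = -26)
(32 + 34) - 81*c = (32 + 34) - 81*(-26) = 66 + 2106 = 2172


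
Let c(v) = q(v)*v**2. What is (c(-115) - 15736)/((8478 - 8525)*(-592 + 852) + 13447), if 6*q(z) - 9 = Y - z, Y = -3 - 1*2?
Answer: 1479359/7362 ≈ 200.95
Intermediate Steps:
Y = -5 (Y = -3 - 2 = -5)
q(z) = 2/3 - z/6 (q(z) = 3/2 + (-5 - z)/6 = 3/2 + (-5/6 - z/6) = 2/3 - z/6)
c(v) = v**2*(2/3 - v/6) (c(v) = (2/3 - v/6)*v**2 = v**2*(2/3 - v/6))
(c(-115) - 15736)/((8478 - 8525)*(-592 + 852) + 13447) = ((1/6)*(-115)**2*(4 - 1*(-115)) - 15736)/((8478 - 8525)*(-592 + 852) + 13447) = ((1/6)*13225*(4 + 115) - 15736)/(-47*260 + 13447) = ((1/6)*13225*119 - 15736)/(-12220 + 13447) = (1573775/6 - 15736)/1227 = (1479359/6)*(1/1227) = 1479359/7362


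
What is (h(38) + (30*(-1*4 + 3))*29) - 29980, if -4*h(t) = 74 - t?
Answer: -30859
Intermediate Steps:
h(t) = -37/2 + t/4 (h(t) = -(74 - t)/4 = -37/2 + t/4)
(h(38) + (30*(-1*4 + 3))*29) - 29980 = ((-37/2 + (¼)*38) + (30*(-1*4 + 3))*29) - 29980 = ((-37/2 + 19/2) + (30*(-4 + 3))*29) - 29980 = (-9 + (30*(-1))*29) - 29980 = (-9 - 30*29) - 29980 = (-9 - 870) - 29980 = -879 - 29980 = -30859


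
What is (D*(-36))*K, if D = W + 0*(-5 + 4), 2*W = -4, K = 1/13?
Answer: 72/13 ≈ 5.5385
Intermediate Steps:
K = 1/13 ≈ 0.076923
W = -2 (W = (1/2)*(-4) = -2)
D = -2 (D = -2 + 0*(-5 + 4) = -2 + 0*(-1) = -2 + 0 = -2)
(D*(-36))*K = -2*(-36)*(1/13) = 72*(1/13) = 72/13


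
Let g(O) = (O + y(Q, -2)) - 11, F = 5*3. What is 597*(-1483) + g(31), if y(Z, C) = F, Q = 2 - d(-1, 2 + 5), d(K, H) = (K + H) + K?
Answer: -885316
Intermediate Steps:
d(K, H) = H + 2*K (d(K, H) = (H + K) + K = H + 2*K)
Q = -3 (Q = 2 - ((2 + 5) + 2*(-1)) = 2 - (7 - 2) = 2 - 1*5 = 2 - 5 = -3)
F = 15
y(Z, C) = 15
g(O) = 4 + O (g(O) = (O + 15) - 11 = (15 + O) - 11 = 4 + O)
597*(-1483) + g(31) = 597*(-1483) + (4 + 31) = -885351 + 35 = -885316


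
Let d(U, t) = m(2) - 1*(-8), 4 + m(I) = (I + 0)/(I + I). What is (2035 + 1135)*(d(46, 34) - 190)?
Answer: -588035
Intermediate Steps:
m(I) = -7/2 (m(I) = -4 + (I + 0)/(I + I) = -4 + I/((2*I)) = -4 + I*(1/(2*I)) = -4 + 1/2 = -7/2)
d(U, t) = 9/2 (d(U, t) = -7/2 - 1*(-8) = -7/2 + 8 = 9/2)
(2035 + 1135)*(d(46, 34) - 190) = (2035 + 1135)*(9/2 - 190) = 3170*(-371/2) = -588035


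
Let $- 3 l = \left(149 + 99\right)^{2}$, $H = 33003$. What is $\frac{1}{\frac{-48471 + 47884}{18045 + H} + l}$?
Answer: $- \frac{51048}{1046552651} \approx -4.8777 \cdot 10^{-5}$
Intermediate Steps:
$l = - \frac{61504}{3}$ ($l = - \frac{\left(149 + 99\right)^{2}}{3} = - \frac{248^{2}}{3} = \left(- \frac{1}{3}\right) 61504 = - \frac{61504}{3} \approx -20501.0$)
$\frac{1}{\frac{-48471 + 47884}{18045 + H} + l} = \frac{1}{\frac{-48471 + 47884}{18045 + 33003} - \frac{61504}{3}} = \frac{1}{- \frac{587}{51048} - \frac{61504}{3}} = \frac{1}{- \frac{1046552651}{51048}} = - \frac{51048}{1046552651}$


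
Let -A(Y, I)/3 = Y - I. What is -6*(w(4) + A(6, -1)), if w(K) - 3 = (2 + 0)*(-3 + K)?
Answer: 96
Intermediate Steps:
w(K) = -3 + 2*K (w(K) = 3 + (2 + 0)*(-3 + K) = 3 + 2*(-3 + K) = 3 + (-6 + 2*K) = -3 + 2*K)
A(Y, I) = -3*Y + 3*I (A(Y, I) = -3*(Y - I) = -3*Y + 3*I)
-6*(w(4) + A(6, -1)) = -6*((-3 + 2*4) + (-3*6 + 3*(-1))) = -6*((-3 + 8) + (-18 - 3)) = -6*(5 - 21) = -6*(-16) = 96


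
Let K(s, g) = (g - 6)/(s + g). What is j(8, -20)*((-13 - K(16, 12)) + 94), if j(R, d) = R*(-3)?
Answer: -13572/7 ≈ -1938.9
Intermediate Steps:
j(R, d) = -3*R
K(s, g) = (-6 + g)/(g + s)
j(8, -20)*((-13 - K(16, 12)) + 94) = (-3*8)*((-13 - (-6 + 12)/(12 + 16)) + 94) = -24*((-13 - 6/28) + 94) = -24*((-13 - 1*3/14) + 94) = -24*((-13 - 3/14) + 94) = -24*(-185/14 + 94) = -24*1131/14 = -13572/7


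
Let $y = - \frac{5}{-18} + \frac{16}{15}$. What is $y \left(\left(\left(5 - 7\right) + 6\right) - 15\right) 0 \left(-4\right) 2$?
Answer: $0$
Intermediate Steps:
$y = \frac{121}{90}$ ($y = \left(-5\right) \left(- \frac{1}{18}\right) + 16 \cdot \frac{1}{15} = \frac{5}{18} + \frac{16}{15} = \frac{121}{90} \approx 1.3444$)
$y \left(\left(\left(5 - 7\right) + 6\right) - 15\right) 0 \left(-4\right) 2 = \frac{121 \left(\left(\left(5 - 7\right) + 6\right) - 15\right)}{90} \cdot 0 \left(-4\right) 2 = \frac{121 \left(\left(-2 + 6\right) - 15\right)}{90} \cdot 0 \cdot 2 = \frac{121 \left(4 - 15\right)}{90} \cdot 0 = \frac{121}{90} \left(-11\right) 0 = \left(- \frac{1331}{90}\right) 0 = 0$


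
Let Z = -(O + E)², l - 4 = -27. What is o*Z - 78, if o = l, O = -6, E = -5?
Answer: 2705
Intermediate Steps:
l = -23 (l = 4 - 27 = -23)
o = -23
Z = -121 (Z = -(-6 - 5)² = -1*(-11)² = -1*121 = -121)
o*Z - 78 = -23*(-121) - 78 = 2783 - 78 = 2705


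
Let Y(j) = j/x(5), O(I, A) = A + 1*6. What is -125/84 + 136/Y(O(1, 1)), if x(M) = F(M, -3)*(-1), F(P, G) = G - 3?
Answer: 1381/12 ≈ 115.08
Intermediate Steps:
F(P, G) = -3 + G
O(I, A) = 6 + A (O(I, A) = A + 6 = 6 + A)
x(M) = 6 (x(M) = (-3 - 3)*(-1) = -6*(-1) = 6)
Y(j) = j/6
-125/84 + 136/Y(O(1, 1)) = -125/84 + 136/(((6 + 1)/6)) = -125*1/84 + 136/(((⅙)*7)) = -125/84 + 136/(7/6) = -125/84 + 136*(6/7) = -125/84 + 816/7 = 1381/12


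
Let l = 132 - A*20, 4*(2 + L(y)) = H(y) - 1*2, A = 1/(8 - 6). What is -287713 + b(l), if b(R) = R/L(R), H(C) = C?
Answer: -4027921/14 ≈ -2.8771e+5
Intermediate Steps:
A = ½ (A = 1/2 = ½ ≈ 0.50000)
L(y) = -5/2 + y/4 (L(y) = -2 + (y - 1*2)/4 = -2 + (y - 2)/4 = -2 + (-2 + y)/4 = -2 + (-½ + y/4) = -5/2 + y/4)
l = 122 (l = 132 - 20/2 = 132 - 1*10 = 132 - 10 = 122)
b(R) = R/(-5/2 + R/4)
-287713 + b(l) = -287713 + 4*122/(-10 + 122) = -287713 + 4*122/112 = -287713 + 4*122*(1/112) = -287713 + 61/14 = -4027921/14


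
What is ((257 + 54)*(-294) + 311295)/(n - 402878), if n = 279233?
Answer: -73287/41215 ≈ -1.7782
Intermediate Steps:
((257 + 54)*(-294) + 311295)/(n - 402878) = ((257 + 54)*(-294) + 311295)/(279233 - 402878) = (311*(-294) + 311295)/(-123645) = (-91434 + 311295)*(-1/123645) = 219861*(-1/123645) = -73287/41215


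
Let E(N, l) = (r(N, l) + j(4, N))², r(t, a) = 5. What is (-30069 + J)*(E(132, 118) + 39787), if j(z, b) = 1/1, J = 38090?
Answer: 319420283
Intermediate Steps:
j(z, b) = 1
E(N, l) = 36 (E(N, l) = (5 + 1)² = 6² = 36)
(-30069 + J)*(E(132, 118) + 39787) = (-30069 + 38090)*(36 + 39787) = 8021*39823 = 319420283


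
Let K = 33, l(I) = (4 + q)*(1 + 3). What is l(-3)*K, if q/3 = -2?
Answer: -264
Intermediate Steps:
q = -6 (q = 3*(-2) = -6)
l(I) = -8 (l(I) = (4 - 6)*(1 + 3) = -2*4 = -8)
l(-3)*K = -8*33 = -264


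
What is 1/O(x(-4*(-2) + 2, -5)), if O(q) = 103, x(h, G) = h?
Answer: 1/103 ≈ 0.0097087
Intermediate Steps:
1/O(x(-4*(-2) + 2, -5)) = 1/103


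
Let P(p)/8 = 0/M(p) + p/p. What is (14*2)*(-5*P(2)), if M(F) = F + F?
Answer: -1120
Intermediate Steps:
M(F) = 2*F
P(p) = 8 (P(p) = 8*(0/((2*p)) + p/p) = 8*(0*(1/(2*p)) + 1) = 8*(0 + 1) = 8*1 = 8)
(14*2)*(-5*P(2)) = (14*2)*(-5*8) = 28*(-40) = -1120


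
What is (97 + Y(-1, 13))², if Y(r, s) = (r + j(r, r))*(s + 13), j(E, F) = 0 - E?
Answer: 9409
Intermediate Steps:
j(E, F) = -E
Y(r, s) = 0 (Y(r, s) = (r - r)*(s + 13) = 0*(13 + s) = 0)
(97 + Y(-1, 13))² = (97 + 0)² = 97² = 9409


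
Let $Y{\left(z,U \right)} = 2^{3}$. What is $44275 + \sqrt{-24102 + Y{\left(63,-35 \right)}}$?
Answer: $44275 + i \sqrt{24094} \approx 44275.0 + 155.22 i$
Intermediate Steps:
$Y{\left(z,U \right)} = 8$
$44275 + \sqrt{-24102 + Y{\left(63,-35 \right)}} = 44275 + \sqrt{-24102 + 8} = 44275 + \sqrt{-24094} = 44275 + i \sqrt{24094}$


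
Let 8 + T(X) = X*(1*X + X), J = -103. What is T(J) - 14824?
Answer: 6386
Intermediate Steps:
T(X) = -8 + 2*X² (T(X) = -8 + X*(1*X + X) = -8 + X*(X + X) = -8 + X*(2*X) = -8 + 2*X²)
T(J) - 14824 = (-8 + 2*(-103)²) - 14824 = (-8 + 2*10609) - 14824 = (-8 + 21218) - 14824 = 21210 - 14824 = 6386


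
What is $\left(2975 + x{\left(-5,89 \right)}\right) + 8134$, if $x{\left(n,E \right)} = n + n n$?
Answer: $11129$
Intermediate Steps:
$x{\left(n,E \right)} = n + n^{2}$
$\left(2975 + x{\left(-5,89 \right)}\right) + 8134 = \left(2975 - 5 \left(1 - 5\right)\right) + 8134 = \left(2975 - -20\right) + 8134 = \left(2975 + 20\right) + 8134 = 2995 + 8134 = 11129$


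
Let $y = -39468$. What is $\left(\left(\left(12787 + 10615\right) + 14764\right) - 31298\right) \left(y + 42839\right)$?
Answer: $23152028$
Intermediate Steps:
$\left(\left(\left(12787 + 10615\right) + 14764\right) - 31298\right) \left(y + 42839\right) = \left(\left(\left(12787 + 10615\right) + 14764\right) - 31298\right) \left(-39468 + 42839\right) = \left(\left(23402 + 14764\right) - 31298\right) 3371 = \left(38166 - 31298\right) 3371 = 6868 \cdot 3371 = 23152028$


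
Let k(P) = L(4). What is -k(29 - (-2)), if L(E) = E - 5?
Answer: 1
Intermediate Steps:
L(E) = -5 + E
k(P) = -1 (k(P) = -5 + 4 = -1)
-k(29 - (-2)) = -1*(-1) = 1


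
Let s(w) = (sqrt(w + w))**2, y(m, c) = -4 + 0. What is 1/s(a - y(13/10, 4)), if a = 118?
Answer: 1/244 ≈ 0.0040984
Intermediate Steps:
y(m, c) = -4
s(w) = 2*w (s(w) = (sqrt(2*w))**2 = (sqrt(2)*sqrt(w))**2 = 2*w)
1/s(a - y(13/10, 4)) = 1/(2*(118 - 1*(-4))) = 1/(2*(118 + 4)) = 1/(2*122) = 1/244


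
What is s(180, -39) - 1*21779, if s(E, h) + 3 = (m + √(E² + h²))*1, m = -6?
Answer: -21788 + 3*√3769 ≈ -21604.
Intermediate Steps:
s(E, h) = -9 + √(E² + h²) (s(E, h) = -3 + (-6 + √(E² + h²))*1 = -3 + (-6 + √(E² + h²)) = -9 + √(E² + h²))
s(180, -39) - 1*21779 = (-9 + √(180² + (-39)²)) - 1*21779 = (-9 + √(32400 + 1521)) - 21779 = (-9 + √33921) - 21779 = (-9 + 3*√3769) - 21779 = -21788 + 3*√3769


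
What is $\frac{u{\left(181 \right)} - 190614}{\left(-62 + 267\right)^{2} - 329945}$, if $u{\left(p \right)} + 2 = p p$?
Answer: $\frac{31571}{57584} \approx 0.54826$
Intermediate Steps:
$u{\left(p \right)} = -2 + p^{2}$ ($u{\left(p \right)} = -2 + p p = -2 + p^{2}$)
$\frac{u{\left(181 \right)} - 190614}{\left(-62 + 267\right)^{2} - 329945} = \frac{\left(-2 + 181^{2}\right) - 190614}{\left(-62 + 267\right)^{2} - 329945} = \frac{\left(-2 + 32761\right) - 190614}{205^{2} - 329945} = \frac{32759 - 190614}{42025 - 329945} = - \frac{157855}{-287920} = \left(-157855\right) \left(- \frac{1}{287920}\right) = \frac{31571}{57584}$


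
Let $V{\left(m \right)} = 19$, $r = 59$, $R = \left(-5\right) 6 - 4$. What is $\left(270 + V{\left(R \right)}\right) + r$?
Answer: $348$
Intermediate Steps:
$R = -34$ ($R = -30 - 4 = -34$)
$\left(270 + V{\left(R \right)}\right) + r = \left(270 + 19\right) + 59 = 289 + 59 = 348$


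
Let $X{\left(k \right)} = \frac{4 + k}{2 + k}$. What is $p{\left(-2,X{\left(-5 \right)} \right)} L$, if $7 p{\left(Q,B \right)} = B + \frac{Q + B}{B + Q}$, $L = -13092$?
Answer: $- \frac{17456}{7} \approx -2493.7$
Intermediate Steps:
$X{\left(k \right)} = \frac{4 + k}{2 + k}$
$p{\left(Q,B \right)} = \frac{1}{7} + \frac{B}{7}$ ($p{\left(Q,B \right)} = \frac{B + \frac{Q + B}{B + Q}}{7} = \frac{B + \frac{B + Q}{B + Q}}{7} = \frac{B + 1}{7} = \frac{1 + B}{7} = \frac{1}{7} + \frac{B}{7}$)
$p{\left(-2,X{\left(-5 \right)} \right)} L = \left(\frac{1}{7} + \frac{\frac{1}{2 - 5} \left(4 - 5\right)}{7}\right) \left(-13092\right) = \left(\frac{1}{7} + \frac{\frac{1}{-3} \left(-1\right)}{7}\right) \left(-13092\right) = \left(\frac{1}{7} + \frac{\left(- \frac{1}{3}\right) \left(-1\right)}{7}\right) \left(-13092\right) = \left(\frac{1}{7} + \frac{1}{7} \cdot \frac{1}{3}\right) \left(-13092\right) = \left(\frac{1}{7} + \frac{1}{21}\right) \left(-13092\right) = \frac{4}{21} \left(-13092\right) = - \frac{17456}{7}$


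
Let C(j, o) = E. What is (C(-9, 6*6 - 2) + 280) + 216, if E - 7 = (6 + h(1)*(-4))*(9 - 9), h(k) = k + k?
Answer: 503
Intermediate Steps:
h(k) = 2*k
E = 7 (E = 7 + (6 + (2*1)*(-4))*(9 - 9) = 7 + (6 + 2*(-4))*0 = 7 + (6 - 8)*0 = 7 - 2*0 = 7 + 0 = 7)
C(j, o) = 7
(C(-9, 6*6 - 2) + 280) + 216 = (7 + 280) + 216 = 287 + 216 = 503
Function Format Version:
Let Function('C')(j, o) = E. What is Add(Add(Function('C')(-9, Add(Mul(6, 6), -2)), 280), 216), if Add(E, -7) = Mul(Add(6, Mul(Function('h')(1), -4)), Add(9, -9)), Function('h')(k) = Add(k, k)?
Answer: 503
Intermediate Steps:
Function('h')(k) = Mul(2, k)
E = 7 (E = Add(7, Mul(Add(6, Mul(Mul(2, 1), -4)), Add(9, -9))) = Add(7, Mul(Add(6, Mul(2, -4)), 0)) = Add(7, Mul(Add(6, -8), 0)) = Add(7, Mul(-2, 0)) = Add(7, 0) = 7)
Function('C')(j, o) = 7
Add(Add(Function('C')(-9, Add(Mul(6, 6), -2)), 280), 216) = Add(Add(7, 280), 216) = Add(287, 216) = 503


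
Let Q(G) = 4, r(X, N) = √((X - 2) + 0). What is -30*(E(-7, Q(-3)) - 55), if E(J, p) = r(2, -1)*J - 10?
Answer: 1950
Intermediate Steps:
r(X, N) = √(-2 + X) (r(X, N) = √((-2 + X) + 0) = √(-2 + X))
E(J, p) = -10 (E(J, p) = √(-2 + 2)*J - 10 = √0*J - 10 = 0*J - 10 = 0 - 10 = -10)
-30*(E(-7, Q(-3)) - 55) = -30*(-10 - 55) = -30*(-65) = 1950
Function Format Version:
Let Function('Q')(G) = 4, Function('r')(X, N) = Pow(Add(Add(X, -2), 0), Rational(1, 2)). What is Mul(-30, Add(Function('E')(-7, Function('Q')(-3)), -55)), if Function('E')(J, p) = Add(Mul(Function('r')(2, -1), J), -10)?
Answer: 1950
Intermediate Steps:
Function('r')(X, N) = Pow(Add(-2, X), Rational(1, 2)) (Function('r')(X, N) = Pow(Add(Add(-2, X), 0), Rational(1, 2)) = Pow(Add(-2, X), Rational(1, 2)))
Function('E')(J, p) = -10 (Function('E')(J, p) = Add(Mul(Pow(Add(-2, 2), Rational(1, 2)), J), -10) = Add(Mul(Pow(0, Rational(1, 2)), J), -10) = Add(Mul(0, J), -10) = Add(0, -10) = -10)
Mul(-30, Add(Function('E')(-7, Function('Q')(-3)), -55)) = Mul(-30, Add(-10, -55)) = Mul(-30, -65) = 1950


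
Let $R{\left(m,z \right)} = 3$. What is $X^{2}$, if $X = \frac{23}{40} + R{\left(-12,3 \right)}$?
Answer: $\frac{20449}{1600} \approx 12.781$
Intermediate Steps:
$X = \frac{143}{40}$ ($X = \frac{23}{40} + 3 = \frac{143}{40} \approx 3.575$)
$X^{2} = \left(\frac{143}{40}\right)^{2} = \frac{20449}{1600}$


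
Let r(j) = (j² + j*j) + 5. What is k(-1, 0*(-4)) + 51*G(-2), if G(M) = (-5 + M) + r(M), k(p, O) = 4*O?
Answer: 306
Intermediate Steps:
r(j) = 5 + 2*j² (r(j) = (j² + j²) + 5 = 2*j² + 5 = 5 + 2*j²)
G(M) = M + 2*M² (G(M) = (-5 + M) + (5 + 2*M²) = M + 2*M²)
k(-1, 0*(-4)) + 51*G(-2) = 4*(0*(-4)) + 51*(-2*(1 + 2*(-2))) = 4*0 + 51*(-2*(1 - 4)) = 0 + 51*(-2*(-3)) = 0 + 51*6 = 0 + 306 = 306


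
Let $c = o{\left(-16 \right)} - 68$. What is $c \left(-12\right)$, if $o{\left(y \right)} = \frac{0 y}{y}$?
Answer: $816$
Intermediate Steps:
$o{\left(y \right)} = 0$ ($o{\left(y \right)} = \frac{0}{y} = 0$)
$c = -68$ ($c = 0 - 68 = -68$)
$c \left(-12\right) = \left(-68\right) \left(-12\right) = 816$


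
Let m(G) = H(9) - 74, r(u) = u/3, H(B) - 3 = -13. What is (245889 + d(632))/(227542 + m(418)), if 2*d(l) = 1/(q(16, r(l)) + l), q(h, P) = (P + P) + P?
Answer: 56509763/52273984 ≈ 1.0810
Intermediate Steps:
H(B) = -10 (H(B) = 3 - 13 = -10)
r(u) = u/3 (r(u) = u*(⅓) = u/3)
q(h, P) = 3*P (q(h, P) = 2*P + P = 3*P)
m(G) = -84 (m(G) = -10 - 74 = -84)
d(l) = 1/(4*l) (d(l) = 1/(2*(3*(l/3) + l)) = 1/(2*(l + l)) = 1/(2*((2*l))) = (1/(2*l))/2 = 1/(4*l))
(245889 + d(632))/(227542 + m(418)) = (245889 + (¼)/632)/(227542 - 84) = (245889 + (¼)*(1/632))/227458 = (245889 + 1/2528)*(1/227458) = (621607393/2528)*(1/227458) = 56509763/52273984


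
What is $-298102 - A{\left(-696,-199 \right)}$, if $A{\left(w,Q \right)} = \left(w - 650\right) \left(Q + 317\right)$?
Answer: $-139274$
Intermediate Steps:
$A{\left(w,Q \right)} = \left(-650 + w\right) \left(317 + Q\right)$
$-298102 - A{\left(-696,-199 \right)} = -298102 - \left(-206050 - -129350 + 317 \left(-696\right) - -138504\right) = -298102 - \left(-206050 + 129350 - 220632 + 138504\right) = -298102 - -158828 = -298102 + 158828 = -139274$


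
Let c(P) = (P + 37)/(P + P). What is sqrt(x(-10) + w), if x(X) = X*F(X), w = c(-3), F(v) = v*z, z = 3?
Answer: sqrt(2649)/3 ≈ 17.156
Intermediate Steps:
F(v) = 3*v (F(v) = v*3 = 3*v)
c(P) = (37 + P)/(2*P) (c(P) = (37 + P)/((2*P)) = (37 + P)*(1/(2*P)) = (37 + P)/(2*P))
w = -17/3 (w = (1/2)*(37 - 3)/(-3) = (1/2)*(-1/3)*34 = -17/3 ≈ -5.6667)
x(X) = 3*X**2 (x(X) = X*(3*X) = 3*X**2)
sqrt(x(-10) + w) = sqrt(3*(-10)**2 - 17/3) = sqrt(3*100 - 17/3) = sqrt(300 - 17/3) = sqrt(883/3) = sqrt(2649)/3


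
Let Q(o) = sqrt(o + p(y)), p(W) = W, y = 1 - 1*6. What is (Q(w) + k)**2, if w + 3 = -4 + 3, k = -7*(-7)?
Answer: 2392 + 294*I ≈ 2392.0 + 294.0*I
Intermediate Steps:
y = -5 (y = 1 - 6 = -5)
k = 49
w = -4 (w = -3 + (-4 + 3) = -3 - 1 = -4)
Q(o) = sqrt(-5 + o) (Q(o) = sqrt(o - 5) = sqrt(-5 + o))
(Q(w) + k)**2 = (sqrt(-5 - 4) + 49)**2 = (sqrt(-9) + 49)**2 = (3*I + 49)**2 = (49 + 3*I)**2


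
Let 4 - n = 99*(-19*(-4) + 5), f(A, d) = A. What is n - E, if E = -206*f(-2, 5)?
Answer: -8427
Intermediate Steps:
n = -8015 (n = 4 - 99*(-19*(-4) + 5) = 4 - 99*(76 + 5) = 4 - 99*81 = 4 - 1*8019 = 4 - 8019 = -8015)
E = 412 (E = -206*(-2) = 412)
n - E = -8015 - 1*412 = -8015 - 412 = -8427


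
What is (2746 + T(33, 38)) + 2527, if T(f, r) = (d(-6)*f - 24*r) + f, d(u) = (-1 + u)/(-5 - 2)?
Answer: 4427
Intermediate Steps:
d(u) = 1/7 - u/7 (d(u) = (-1 + u)/(-7) = (-1 + u)*(-1/7) = 1/7 - u/7)
T(f, r) = -24*r + 2*f (T(f, r) = ((1/7 - 1/7*(-6))*f - 24*r) + f = ((1/7 + 6/7)*f - 24*r) + f = (1*f - 24*r) + f = (f - 24*r) + f = -24*r + 2*f)
(2746 + T(33, 38)) + 2527 = (2746 + (-24*38 + 2*33)) + 2527 = (2746 + (-912 + 66)) + 2527 = (2746 - 846) + 2527 = 1900 + 2527 = 4427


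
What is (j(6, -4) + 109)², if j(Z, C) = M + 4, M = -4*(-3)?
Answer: 15625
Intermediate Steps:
M = 12
j(Z, C) = 16 (j(Z, C) = 12 + 4 = 16)
(j(6, -4) + 109)² = (16 + 109)² = 125² = 15625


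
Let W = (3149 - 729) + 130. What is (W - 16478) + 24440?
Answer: 10512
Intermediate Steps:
W = 2550 (W = 2420 + 130 = 2550)
(W - 16478) + 24440 = (2550 - 16478) + 24440 = -13928 + 24440 = 10512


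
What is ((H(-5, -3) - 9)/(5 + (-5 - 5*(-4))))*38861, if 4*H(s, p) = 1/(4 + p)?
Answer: -272027/16 ≈ -17002.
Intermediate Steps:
H(s, p) = 1/(4*(4 + p))
((H(-5, -3) - 9)/(5 + (-5 - 5*(-4))))*38861 = ((1/(4*(4 - 3)) - 9)/(5 + (-5 - 5*(-4))))*38861 = (((¼)/1 - 9)/(5 + (-5 + 20)))*38861 = (((¼)*1 - 9)/(5 + 15))*38861 = ((¼ - 9)/20)*38861 = -35/4*1/20*38861 = -7/16*38861 = -272027/16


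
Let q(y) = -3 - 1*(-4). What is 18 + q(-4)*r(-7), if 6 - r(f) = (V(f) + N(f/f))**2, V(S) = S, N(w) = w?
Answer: -12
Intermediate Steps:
q(y) = 1 (q(y) = -3 + 4 = 1)
r(f) = 6 - (1 + f)**2 (r(f) = 6 - (f + f/f)**2 = 6 - (f + 1)**2 = 6 - (1 + f)**2)
18 + q(-4)*r(-7) = 18 + 1*(6 - (1 - 7)**2) = 18 + 1*(6 - 1*(-6)**2) = 18 + 1*(6 - 1*36) = 18 + 1*(6 - 36) = 18 + 1*(-30) = 18 - 30 = -12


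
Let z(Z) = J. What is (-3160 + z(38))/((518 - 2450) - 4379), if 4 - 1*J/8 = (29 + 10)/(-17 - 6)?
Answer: 71632/145153 ≈ 0.49349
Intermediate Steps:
J = 1048/23 (J = 32 - 8*(29 + 10)/(-17 - 6) = 32 - 312/(-23) = 32 - 312*(-1)/23 = 32 - 8*(-39/23) = 32 + 312/23 = 1048/23 ≈ 45.565)
z(Z) = 1048/23
(-3160 + z(38))/((518 - 2450) - 4379) = (-3160 + 1048/23)/((518 - 2450) - 4379) = -71632/(23*(-1932 - 4379)) = -71632/23/(-6311) = -71632/23*(-1/6311) = 71632/145153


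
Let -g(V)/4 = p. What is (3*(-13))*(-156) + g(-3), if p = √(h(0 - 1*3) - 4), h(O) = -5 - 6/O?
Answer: 6084 - 4*I*√7 ≈ 6084.0 - 10.583*I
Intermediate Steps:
h(O) = -5 - 6/O
p = I*√7 (p = √((-5 - 6/(0 - 1*3)) - 4) = √((-5 - 6/(0 - 3)) - 4) = √((-5 - 6/(-3)) - 4) = √((-5 - 6*(-⅓)) - 4) = √((-5 + 2) - 4) = √(-3 - 4) = √(-7) = I*√7 ≈ 2.6458*I)
g(V) = -4*I*√7
(3*(-13))*(-156) + g(-3) = (3*(-13))*(-156) - 4*I*√7 = -39*(-156) - 4*I*√7 = 6084 - 4*I*√7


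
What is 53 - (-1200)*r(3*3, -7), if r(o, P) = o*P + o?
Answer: -64747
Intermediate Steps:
r(o, P) = o + P*o (r(o, P) = P*o + o = o + P*o)
53 - (-1200)*r(3*3, -7) = 53 - (-1200)*(3*3)*(1 - 7) = 53 - (-1200)*9*(-6) = 53 - (-1200)*(-54) = 53 - 240*270 = 53 - 64800 = -64747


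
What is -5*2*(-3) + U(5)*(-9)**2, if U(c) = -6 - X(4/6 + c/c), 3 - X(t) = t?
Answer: -564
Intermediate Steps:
X(t) = 3 - t
U(c) = -22/3 (U(c) = -6 - (3 - (4/6 + c/c)) = -6 - (3 - (4*(1/6) + 1)) = -6 - (3 - (2/3 + 1)) = -6 - (3 - 1*5/3) = -6 - (3 - 5/3) = -6 - 1*4/3 = -6 - 4/3 = -22/3)
-5*2*(-3) + U(5)*(-9)**2 = -5*2*(-3) - 22/3*(-9)**2 = -10*(-3) - 22/3*81 = 30 - 594 = -564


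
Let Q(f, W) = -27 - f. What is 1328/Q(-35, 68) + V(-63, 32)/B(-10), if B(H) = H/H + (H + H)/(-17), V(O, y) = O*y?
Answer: -28130/37 ≈ -760.27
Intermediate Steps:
B(H) = 1 - 2*H/17 (B(H) = 1 + (2*H)*(-1/17) = 1 - 2*H/17)
1328/Q(-35, 68) + V(-63, 32)/B(-10) = 1328/(-27 - 1*(-35)) + (-63*32)/(1 - 2/17*(-10)) = 1328/(-27 + 35) - 2016/(1 + 20/17) = 1328/8 - 2016/37/17 = 1328*(1/8) - 2016*17/37 = 166 - 34272/37 = -28130/37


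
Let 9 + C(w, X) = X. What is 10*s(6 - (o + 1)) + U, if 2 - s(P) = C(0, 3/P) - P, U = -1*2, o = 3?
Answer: 113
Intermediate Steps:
C(w, X) = -9 + X
U = -2
s(P) = 11 + P - 3/P (s(P) = 2 - ((-9 + 3/P) - P) = 2 - (-9 - P + 3/P) = 2 + (9 + P - 3/P) = 11 + P - 3/P)
10*s(6 - (o + 1)) + U = 10*(11 + (6 - (3 + 1)) - 3/(6 - (3 + 1))) - 2 = 10*(11 + (6 - 1*4) - 3/(6 - 1*4)) - 2 = 10*(11 + (6 - 4) - 3/(6 - 4)) - 2 = 10*(11 + 2 - 3/2) - 2 = 10*(23/2) - 2 = 115 - 2 = 113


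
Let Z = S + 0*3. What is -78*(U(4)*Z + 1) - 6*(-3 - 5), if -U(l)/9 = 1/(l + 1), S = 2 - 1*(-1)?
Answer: 1956/5 ≈ 391.20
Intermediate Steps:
S = 3 (S = 2 + 1 = 3)
U(l) = -9/(1 + l) (U(l) = -9/(l + 1) = -9/(1 + l))
Z = 3 (Z = 3 + 0*3 = 3 + 0 = 3)
-78*(U(4)*Z + 1) - 6*(-3 - 5) = -78*(-9/(1 + 4)*3 + 1) - 6*(-3 - 5) = -78*(-9/5*3 + 1) - 6*(-8) = -78*(-9*⅕*3 + 1) + 48 = -78*(-9/5*3 + 1) + 48 = -78*(-27/5 + 1) + 48 = -78*(-22/5) + 48 = 1716/5 + 48 = 1956/5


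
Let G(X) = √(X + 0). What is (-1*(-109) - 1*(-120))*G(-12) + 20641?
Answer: 20641 + 458*I*√3 ≈ 20641.0 + 793.28*I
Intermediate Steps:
G(X) = √X
(-1*(-109) - 1*(-120))*G(-12) + 20641 = (-1*(-109) - 1*(-120))*√(-12) + 20641 = (109 + 120)*(2*I*√3) + 20641 = 229*(2*I*√3) + 20641 = 458*I*√3 + 20641 = 20641 + 458*I*√3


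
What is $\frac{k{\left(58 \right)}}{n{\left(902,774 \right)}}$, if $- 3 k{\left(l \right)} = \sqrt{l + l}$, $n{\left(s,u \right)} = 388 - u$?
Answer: $\frac{\sqrt{29}}{579} \approx 0.0093008$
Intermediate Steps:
$k{\left(l \right)} = - \frac{\sqrt{2} \sqrt{l}}{3}$ ($k{\left(l \right)} = - \frac{\sqrt{l + l}}{3} = - \frac{\sqrt{2 l}}{3} = - \frac{\sqrt{2} \sqrt{l}}{3}$)
$\frac{k{\left(58 \right)}}{n{\left(902,774 \right)}} = \frac{\left(- \frac{1}{3}\right) \sqrt{2} \sqrt{58}}{388 - 774} = \frac{\left(- \frac{2}{3}\right) \sqrt{29}}{388 - 774} = \frac{\left(- \frac{2}{3}\right) \sqrt{29}}{-386} = - \frac{2 \sqrt{29}}{3} \left(- \frac{1}{386}\right) = \frac{\sqrt{29}}{579}$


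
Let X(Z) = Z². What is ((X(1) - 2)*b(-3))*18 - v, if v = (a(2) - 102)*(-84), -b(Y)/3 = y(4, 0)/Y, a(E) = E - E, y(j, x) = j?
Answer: -8640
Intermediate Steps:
a(E) = 0
b(Y) = -12/Y
v = 8568 (v = (0 - 102)*(-84) = -102*(-84) = 8568)
((X(1) - 2)*b(-3))*18 - v = ((1² - 2)*(-12/(-3)))*18 - 1*8568 = ((1 - 2)*(-12*(-⅓)))*18 - 8568 = -1*4*18 - 8568 = -4*18 - 8568 = -72 - 8568 = -8640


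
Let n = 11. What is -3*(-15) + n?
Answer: 56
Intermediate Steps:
-3*(-15) + n = -3*(-15) + 11 = 45 + 11 = 56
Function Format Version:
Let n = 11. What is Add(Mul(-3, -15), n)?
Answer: 56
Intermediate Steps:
Add(Mul(-3, -15), n) = Add(Mul(-3, -15), 11) = Add(45, 11) = 56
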